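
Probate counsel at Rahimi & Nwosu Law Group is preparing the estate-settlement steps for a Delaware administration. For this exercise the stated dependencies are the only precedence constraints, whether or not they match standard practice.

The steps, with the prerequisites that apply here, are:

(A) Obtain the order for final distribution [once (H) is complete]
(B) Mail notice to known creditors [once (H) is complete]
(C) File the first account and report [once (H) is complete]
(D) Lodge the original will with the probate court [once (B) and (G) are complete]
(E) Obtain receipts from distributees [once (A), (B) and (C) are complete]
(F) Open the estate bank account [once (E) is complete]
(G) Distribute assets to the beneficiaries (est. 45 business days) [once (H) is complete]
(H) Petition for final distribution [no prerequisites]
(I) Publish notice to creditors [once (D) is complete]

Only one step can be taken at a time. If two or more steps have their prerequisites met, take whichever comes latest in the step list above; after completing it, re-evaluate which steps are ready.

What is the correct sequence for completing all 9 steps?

(H) is the only step with nothing outstanding, so it goes first.
(G), (C), (B) and (A) are all available; (G) is listed later → (G).
Ready: (C), (B) and (A). (C) is listed later → (C).
(B) and (A) are both available; (B) is listed later → (B).
(D) now also ready, so the ready set is {(D), (A)}; (D) is listed later → (D).
Now (I) and (A) have their prerequisites met. (I) is listed later, so (I) next.
(A) needed (H), now all done → (A).
(E) needed (C), (B) and (A), now all done → (E).
(F) needed (E), now all done → (F).

(H), (G), (C), (B), (D), (I), (A), (E), (F)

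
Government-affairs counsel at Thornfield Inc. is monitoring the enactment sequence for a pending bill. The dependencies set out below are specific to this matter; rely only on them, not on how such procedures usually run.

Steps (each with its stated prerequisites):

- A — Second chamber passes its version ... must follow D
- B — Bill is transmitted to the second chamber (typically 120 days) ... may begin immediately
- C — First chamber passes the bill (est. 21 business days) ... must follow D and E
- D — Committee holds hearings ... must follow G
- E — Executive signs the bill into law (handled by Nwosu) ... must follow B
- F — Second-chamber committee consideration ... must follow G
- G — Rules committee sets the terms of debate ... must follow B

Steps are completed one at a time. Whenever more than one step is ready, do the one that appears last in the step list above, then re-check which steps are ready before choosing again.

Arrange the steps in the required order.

B G F E D C A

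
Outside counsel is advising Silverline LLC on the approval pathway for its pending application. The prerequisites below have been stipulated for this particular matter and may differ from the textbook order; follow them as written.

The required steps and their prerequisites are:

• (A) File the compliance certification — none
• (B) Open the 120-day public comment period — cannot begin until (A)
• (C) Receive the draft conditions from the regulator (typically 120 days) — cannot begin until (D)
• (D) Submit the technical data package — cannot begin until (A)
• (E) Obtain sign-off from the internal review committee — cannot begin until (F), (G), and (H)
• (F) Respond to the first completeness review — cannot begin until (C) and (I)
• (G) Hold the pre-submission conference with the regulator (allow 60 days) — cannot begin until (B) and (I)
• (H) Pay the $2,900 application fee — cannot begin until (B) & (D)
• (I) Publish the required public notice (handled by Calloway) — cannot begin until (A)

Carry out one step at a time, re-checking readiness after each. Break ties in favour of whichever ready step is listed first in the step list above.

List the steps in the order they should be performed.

(A), (B), (D), (C), (H), (I), (F), (G), (E)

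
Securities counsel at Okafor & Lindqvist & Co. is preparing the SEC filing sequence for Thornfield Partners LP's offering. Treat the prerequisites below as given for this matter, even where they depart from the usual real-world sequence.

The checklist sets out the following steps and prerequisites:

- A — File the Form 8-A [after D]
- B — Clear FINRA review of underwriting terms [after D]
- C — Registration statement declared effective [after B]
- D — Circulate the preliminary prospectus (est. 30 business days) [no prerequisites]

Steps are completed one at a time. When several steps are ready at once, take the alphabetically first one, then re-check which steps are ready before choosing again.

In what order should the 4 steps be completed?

D has no prerequisites → D first.
A and B are both available; A has the earlier label → A.
Next only B has its prerequisites met → B.
C is the only step now ready → C.

D → A → B → C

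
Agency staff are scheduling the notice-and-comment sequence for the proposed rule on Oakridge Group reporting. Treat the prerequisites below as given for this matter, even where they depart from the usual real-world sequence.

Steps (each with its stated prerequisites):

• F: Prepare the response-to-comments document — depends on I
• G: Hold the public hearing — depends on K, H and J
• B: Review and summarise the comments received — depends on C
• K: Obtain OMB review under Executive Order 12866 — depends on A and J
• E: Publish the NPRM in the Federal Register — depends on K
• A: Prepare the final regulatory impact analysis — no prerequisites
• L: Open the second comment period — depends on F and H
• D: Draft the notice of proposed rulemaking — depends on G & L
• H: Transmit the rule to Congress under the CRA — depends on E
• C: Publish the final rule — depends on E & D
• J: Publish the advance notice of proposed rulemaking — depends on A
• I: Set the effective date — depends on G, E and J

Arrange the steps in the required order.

Only A has no prerequisites, so it is first.
J needed A, now all done → J.
K needed A and J, now all done → K.
E is the only step now ready → E.
H is the only step now ready → H.
G needed K, H and J, now all done → G.
I needed G, E and J, now all done → I.
Next only F has its prerequisites met → F.
Next only L has its prerequisites met → L.
Next only D has its prerequisites met → D.
That leaves C as the only ready step → C.
B is the only step now ready → B.

A, J, K, E, H, G, I, F, L, D, C, B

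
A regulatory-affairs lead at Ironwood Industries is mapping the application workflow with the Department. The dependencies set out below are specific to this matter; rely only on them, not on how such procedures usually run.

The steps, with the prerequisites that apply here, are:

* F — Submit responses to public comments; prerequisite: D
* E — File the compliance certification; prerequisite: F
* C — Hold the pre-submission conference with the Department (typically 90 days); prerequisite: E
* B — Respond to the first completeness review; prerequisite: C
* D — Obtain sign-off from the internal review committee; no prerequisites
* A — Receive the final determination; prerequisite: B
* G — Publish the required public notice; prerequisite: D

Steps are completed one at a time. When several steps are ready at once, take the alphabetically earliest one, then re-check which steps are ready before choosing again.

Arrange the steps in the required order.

Only D has no prerequisites, so it is first.
F and G are both available; F has the earlier label → F.
E now also ready, so the ready set is {E, G}; E has the earlier label → E.
Ready: C and G. C has the earlier label → C.
B and G are both available; B has the earlier label → B.
A now also ready, so the ready set is {A, G}; A has the earlier label → A.
Next only G has its prerequisites met → G.

D, F, E, C, B, A, G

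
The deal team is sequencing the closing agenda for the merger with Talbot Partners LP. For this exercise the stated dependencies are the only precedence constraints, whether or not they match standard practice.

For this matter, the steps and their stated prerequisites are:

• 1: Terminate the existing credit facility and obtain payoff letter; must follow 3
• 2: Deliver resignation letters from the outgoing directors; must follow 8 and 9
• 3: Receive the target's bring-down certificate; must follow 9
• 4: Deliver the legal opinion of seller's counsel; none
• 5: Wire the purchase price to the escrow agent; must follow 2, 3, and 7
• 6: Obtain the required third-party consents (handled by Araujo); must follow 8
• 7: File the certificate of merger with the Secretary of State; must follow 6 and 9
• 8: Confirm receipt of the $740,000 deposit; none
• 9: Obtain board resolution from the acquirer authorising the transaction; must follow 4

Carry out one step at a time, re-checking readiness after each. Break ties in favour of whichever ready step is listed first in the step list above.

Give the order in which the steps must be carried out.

4 and 8 have no prerequisites; 4 is listed earlier, so 4 is first.
9 now also ready, so the ready set is {8, 9}; 8 is listed earlier → 8.
Ready: 6 and 9. 6 is listed earlier → 6.
9 needed 4, now all done → 9.
2, 3 and 7 are all available; 2 is listed earlier → 2.
3 and 7 are both available; 3 is listed earlier → 3.
1 and 7 are both available; 1 is listed earlier → 1.
Next only 7 has its prerequisites met → 7.
5 needed 2, 3 and 7, now all done → 5.

4, 8, 6, 9, 2, 3, 1, 7, 5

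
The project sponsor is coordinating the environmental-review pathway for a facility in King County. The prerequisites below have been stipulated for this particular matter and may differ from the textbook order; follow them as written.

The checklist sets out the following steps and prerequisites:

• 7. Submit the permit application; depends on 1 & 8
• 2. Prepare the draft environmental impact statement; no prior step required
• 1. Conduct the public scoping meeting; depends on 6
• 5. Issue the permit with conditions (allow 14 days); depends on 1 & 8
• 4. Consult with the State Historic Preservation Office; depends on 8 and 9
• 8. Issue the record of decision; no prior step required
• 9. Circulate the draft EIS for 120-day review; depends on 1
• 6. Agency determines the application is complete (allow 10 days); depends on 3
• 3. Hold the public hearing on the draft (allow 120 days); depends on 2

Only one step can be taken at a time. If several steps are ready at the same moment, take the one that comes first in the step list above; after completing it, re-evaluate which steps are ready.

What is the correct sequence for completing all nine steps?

2 and 8 have no prerequisites; 2 is listed earlier, so 2 is first.
Now 8 and 3 have their prerequisites met. 8 is listed earlier, so 8 next.
3 is the only step now ready → 3.
6 is the only step now ready → 6.
1 is the only step now ready → 1.
7, 5 and 9 are all available; 7 is listed earlier → 7.
5 and 9 are both available; 5 is listed earlier → 5.
9 is the only step now ready → 9.
That leaves 4 as the only ready step → 4.

2 → 8 → 3 → 6 → 1 → 7 → 5 → 9 → 4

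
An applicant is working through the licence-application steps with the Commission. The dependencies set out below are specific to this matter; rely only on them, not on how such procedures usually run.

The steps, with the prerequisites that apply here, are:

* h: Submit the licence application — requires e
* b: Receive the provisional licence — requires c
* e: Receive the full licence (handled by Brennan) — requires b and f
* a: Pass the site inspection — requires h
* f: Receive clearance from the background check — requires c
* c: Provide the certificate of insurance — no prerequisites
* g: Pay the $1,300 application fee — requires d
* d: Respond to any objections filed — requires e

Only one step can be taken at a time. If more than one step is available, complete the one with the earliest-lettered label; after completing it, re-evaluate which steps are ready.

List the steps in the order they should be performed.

c, b, f, e, d, g, h, a

c has no prerequisites → c first.
Ready: b and f. b has the earlier label → b.
f needed c, now all done → f.
e needed b and f, now all done → e.
Now d and h have their prerequisites met. d has the earlier label, so d next.
g now also ready, so the ready set is {g, h}; g has the earlier label → g.
h needed e, now all done → h.
a needed h, now all done → a.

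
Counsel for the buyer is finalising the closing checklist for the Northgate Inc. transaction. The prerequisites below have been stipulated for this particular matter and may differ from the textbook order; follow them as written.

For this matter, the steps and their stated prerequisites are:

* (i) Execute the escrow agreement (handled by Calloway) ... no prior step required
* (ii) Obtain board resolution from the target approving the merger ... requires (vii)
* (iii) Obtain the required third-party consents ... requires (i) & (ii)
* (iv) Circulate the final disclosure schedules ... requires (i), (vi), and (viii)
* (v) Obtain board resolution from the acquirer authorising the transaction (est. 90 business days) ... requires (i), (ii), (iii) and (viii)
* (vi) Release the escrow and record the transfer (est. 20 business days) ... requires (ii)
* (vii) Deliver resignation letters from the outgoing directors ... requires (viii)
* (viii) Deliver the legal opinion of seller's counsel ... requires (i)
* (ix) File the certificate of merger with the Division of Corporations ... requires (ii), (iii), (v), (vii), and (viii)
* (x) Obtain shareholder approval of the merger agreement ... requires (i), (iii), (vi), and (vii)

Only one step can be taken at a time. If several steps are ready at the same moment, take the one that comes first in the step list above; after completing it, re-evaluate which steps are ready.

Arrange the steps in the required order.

(i) (viii) (vii) (ii) (iii) (v) (vi) (iv) (ix) (x)

(i) has no prerequisites → (i) first.
(viii) is the only step now ready → (viii).
Next only (vii) has its prerequisites met → (vii).
(ii) needed (vii), now all done → (ii).
Now (iii) and (vi) have their prerequisites met. (iii) is listed earlier, so (iii) next.
(v) now also ready, so the ready set is {(v), (vi)}; (v) is listed earlier → (v).
(ix) now also ready, so the ready set is {(vi), (ix)}; (vi) is listed earlier → (vi).
Now (iv), (ix) and (x) have their prerequisites met. (iv) is listed earlier, so (iv) next.
Now (ix) and (x) have their prerequisites met. (ix) is listed earlier, so (ix) next.
Next only (x) has its prerequisites met → (x).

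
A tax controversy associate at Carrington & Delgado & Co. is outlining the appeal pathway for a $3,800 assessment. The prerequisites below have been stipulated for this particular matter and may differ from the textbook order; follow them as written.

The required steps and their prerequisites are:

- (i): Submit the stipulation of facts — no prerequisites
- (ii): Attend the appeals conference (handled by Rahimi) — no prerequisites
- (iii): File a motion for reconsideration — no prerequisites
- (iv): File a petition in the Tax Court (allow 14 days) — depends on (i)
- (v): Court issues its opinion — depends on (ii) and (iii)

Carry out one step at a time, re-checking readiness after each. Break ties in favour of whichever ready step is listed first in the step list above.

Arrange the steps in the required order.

(i) (ii) (iii) (iv) (v)

Nothing is required for (i), (ii) and (iii). (i) is listed earlier → (i) first.
(iv) now also ready, so the ready set is {(ii), (iii), (iv)}; (ii) is listed earlier → (ii).
(iii) and (iv) are both available; (iii) is listed earlier → (iii).
Ready: (iv) and (v). (iv) is listed earlier → (iv).
Next only (v) has its prerequisites met → (v).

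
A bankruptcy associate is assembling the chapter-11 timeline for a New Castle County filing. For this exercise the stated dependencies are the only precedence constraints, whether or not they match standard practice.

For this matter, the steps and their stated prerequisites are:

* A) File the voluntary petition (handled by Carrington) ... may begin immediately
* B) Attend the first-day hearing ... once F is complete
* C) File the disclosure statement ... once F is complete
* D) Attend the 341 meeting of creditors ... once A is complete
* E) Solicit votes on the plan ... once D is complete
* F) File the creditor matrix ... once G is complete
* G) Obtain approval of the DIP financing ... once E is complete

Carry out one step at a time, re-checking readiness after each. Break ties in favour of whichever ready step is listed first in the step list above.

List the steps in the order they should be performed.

A has no prerequisites → A first.
D is the only step now ready → D.
E needed D, now all done → E.
G needed E, now all done → G.
F is the only step now ready → F.
B and C are both available; B is listed earlier → B.
C is the only step now ready → C.

A, D, E, G, F, B, C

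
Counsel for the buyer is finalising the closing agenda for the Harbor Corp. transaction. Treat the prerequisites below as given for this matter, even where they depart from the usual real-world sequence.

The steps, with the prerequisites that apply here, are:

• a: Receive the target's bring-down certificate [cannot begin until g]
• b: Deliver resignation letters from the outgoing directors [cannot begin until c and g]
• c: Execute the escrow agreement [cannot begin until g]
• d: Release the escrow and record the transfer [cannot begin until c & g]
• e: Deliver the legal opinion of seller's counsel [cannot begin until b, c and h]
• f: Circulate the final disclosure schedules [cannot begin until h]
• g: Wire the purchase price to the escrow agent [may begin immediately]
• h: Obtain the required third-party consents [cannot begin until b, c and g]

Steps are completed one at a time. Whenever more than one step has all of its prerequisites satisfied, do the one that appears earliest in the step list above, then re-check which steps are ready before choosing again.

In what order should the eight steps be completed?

g → a → c → b → d → h → e → f

g has no prerequisites → g first.
Now a and c have their prerequisites met. a is listed earlier, so a next.
c needed g, now all done → c.
b and d are both available; b is listed earlier → b.
Ready: d and h. d is listed earlier → d.
h needed b, c and g, now all done → h.
e and f are both available; e is listed earlier → e.
f needed h, now all done → f.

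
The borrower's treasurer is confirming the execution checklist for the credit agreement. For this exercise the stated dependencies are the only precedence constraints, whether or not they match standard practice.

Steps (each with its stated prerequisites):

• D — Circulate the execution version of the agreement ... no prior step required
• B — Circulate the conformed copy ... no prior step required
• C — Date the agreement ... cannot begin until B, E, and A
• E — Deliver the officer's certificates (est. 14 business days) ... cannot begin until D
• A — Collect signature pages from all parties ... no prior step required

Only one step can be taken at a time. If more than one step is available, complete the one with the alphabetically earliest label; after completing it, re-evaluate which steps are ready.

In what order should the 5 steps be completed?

Nothing is required for A, B and D. A has the earlier label → A first.
Ready: B and D. B has the earlier label → B.
Next only D has its prerequisites met → D.
That leaves E as the only ready step → E.
That leaves C as the only ready step → C.

A, B, D, E, C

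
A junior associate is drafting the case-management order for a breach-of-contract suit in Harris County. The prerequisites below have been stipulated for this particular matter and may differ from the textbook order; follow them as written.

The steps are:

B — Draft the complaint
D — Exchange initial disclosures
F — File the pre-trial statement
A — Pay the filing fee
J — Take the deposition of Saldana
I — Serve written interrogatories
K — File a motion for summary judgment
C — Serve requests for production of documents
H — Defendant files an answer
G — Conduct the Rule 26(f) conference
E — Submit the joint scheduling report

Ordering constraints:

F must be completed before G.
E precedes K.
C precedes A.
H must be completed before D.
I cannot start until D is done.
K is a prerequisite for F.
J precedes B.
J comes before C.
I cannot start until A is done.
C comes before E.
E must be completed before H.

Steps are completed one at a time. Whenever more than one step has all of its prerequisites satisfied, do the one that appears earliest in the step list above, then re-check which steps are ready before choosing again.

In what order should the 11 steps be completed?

J, B, C, A, E, K, F, H, D, I, G

Only J has no prerequisites, so it is first.
B and C are both available; B is listed earlier → B.
That leaves C as the only ready step → C.
Ready: A and E. A is listed earlier → A.
That leaves E as the only ready step → E.
K and H are both available; K is listed earlier → K.
Ready: F and H. F is listed earlier → F.
G now also ready, so the ready set is {H, G}; H is listed earlier → H.
Now D and G have their prerequisites met. D is listed earlier, so D next.
Now I and G have their prerequisites met. I is listed earlier, so I next.
G needed F, now all done → G.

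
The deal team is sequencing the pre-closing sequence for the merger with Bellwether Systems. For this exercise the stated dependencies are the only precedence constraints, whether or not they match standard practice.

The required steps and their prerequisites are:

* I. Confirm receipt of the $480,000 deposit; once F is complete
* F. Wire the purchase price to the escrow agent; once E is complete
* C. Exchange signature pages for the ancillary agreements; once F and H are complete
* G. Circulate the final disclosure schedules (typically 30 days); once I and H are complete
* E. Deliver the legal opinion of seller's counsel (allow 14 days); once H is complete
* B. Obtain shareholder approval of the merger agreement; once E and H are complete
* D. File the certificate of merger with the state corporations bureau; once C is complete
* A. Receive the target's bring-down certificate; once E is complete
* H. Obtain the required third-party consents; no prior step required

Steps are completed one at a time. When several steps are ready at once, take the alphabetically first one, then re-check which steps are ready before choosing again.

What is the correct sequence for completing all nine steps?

H → E → A → B → F → C → D → I → G

H is the only step with nothing outstanding, so it goes first.
Next only E has its prerequisites met → E.
Ready: A, B and F. A has the earlier label → A.
B and F are both available; B has the earlier label → B.
F is the only step now ready → F.
C and I are both available; C has the earlier label → C.
Now D and I have their prerequisites met. D has the earlier label, so D next.
That leaves I as the only ready step → I.
G needed H and I, now all done → G.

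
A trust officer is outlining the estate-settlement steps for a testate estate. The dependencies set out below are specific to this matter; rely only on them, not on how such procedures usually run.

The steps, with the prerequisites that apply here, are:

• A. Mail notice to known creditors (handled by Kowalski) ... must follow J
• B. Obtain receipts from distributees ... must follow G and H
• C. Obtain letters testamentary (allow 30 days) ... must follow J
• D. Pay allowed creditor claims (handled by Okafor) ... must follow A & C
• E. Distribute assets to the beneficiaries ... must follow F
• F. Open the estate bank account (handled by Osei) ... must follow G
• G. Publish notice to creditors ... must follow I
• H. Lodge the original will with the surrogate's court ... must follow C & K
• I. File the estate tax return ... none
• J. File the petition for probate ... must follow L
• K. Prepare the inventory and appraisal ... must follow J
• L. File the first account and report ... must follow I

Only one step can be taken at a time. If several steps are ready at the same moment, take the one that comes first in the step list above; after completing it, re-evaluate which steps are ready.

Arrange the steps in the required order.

I has no prerequisites → I first.
Ready: G and L. G is listed earlier → G.
F and L are both available; F is listed earlier → F.
Now E and L have their prerequisites met. E is listed earlier, so E next.
L is the only step now ready → L.
J needed L, now all done → J.
Now A, C and K have their prerequisites met. A is listed earlier, so A next.
C and K are both available; C is listed earlier → C.
D now also ready, so the ready set is {D, K}; D is listed earlier → D.
K is the only step now ready → K.
H needed C and K, now all done → H.
B is the only step now ready → B.

I, G, F, E, L, J, A, C, D, K, H, B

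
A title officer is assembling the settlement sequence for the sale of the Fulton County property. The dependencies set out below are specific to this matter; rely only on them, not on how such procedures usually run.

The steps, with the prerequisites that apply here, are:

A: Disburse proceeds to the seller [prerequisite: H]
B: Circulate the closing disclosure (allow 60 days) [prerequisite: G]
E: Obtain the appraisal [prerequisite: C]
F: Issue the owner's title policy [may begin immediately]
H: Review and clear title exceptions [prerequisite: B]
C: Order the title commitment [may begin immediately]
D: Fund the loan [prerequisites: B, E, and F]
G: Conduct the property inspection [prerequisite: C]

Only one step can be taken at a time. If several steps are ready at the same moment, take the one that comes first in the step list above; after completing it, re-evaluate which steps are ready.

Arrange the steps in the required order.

F → C → E → G → B → H → A → D

F and C have no prerequisites; F is listed earlier, so F is first.
That leaves C as the only ready step → C.
Ready: E and G. E is listed earlier → E.
Next only G has its prerequisites met → G.
B is the only step now ready → B.
H and D are both available; H is listed earlier → H.
A now also ready, so the ready set is {A, D}; A is listed earlier → A.
Next only D has its prerequisites met → D.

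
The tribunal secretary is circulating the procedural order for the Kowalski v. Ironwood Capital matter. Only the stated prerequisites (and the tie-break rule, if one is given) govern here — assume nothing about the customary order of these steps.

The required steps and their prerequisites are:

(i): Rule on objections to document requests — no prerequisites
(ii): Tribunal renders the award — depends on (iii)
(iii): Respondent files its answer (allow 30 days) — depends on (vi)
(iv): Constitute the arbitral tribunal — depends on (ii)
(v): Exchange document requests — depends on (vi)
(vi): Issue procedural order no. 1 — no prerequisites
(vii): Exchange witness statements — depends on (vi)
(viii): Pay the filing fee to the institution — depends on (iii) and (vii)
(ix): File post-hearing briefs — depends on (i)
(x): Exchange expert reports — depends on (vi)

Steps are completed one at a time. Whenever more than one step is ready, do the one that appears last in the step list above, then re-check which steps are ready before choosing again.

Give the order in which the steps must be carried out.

(vi) → (x) → (vii) → (v) → (iii) → (viii) → (ii) → (iv) → (i) → (ix)

(vi) and (i) have no prerequisites; (vi) is listed later, so (vi) is first.
Now (x), (vii), (v), (iii) and (i) have their prerequisites met. (x) is listed later, so (x) next.
Ready: (vii), (v), (iii) and (i). (vii) is listed later → (vii).
Now (v), (iii) and (i) have their prerequisites met. (v) is listed later, so (v) next.
(iii) and (i) are both available; (iii) is listed later → (iii).
Ready: (viii), (ii) and (i). (viii) is listed later → (viii).
(ii) and (i) are both available; (ii) is listed later → (ii).
(iv) now also ready, so the ready set is {(iv), (i)}; (iv) is listed later → (iv).
Next only (i) has its prerequisites met → (i).
(ix) is the only step now ready → (ix).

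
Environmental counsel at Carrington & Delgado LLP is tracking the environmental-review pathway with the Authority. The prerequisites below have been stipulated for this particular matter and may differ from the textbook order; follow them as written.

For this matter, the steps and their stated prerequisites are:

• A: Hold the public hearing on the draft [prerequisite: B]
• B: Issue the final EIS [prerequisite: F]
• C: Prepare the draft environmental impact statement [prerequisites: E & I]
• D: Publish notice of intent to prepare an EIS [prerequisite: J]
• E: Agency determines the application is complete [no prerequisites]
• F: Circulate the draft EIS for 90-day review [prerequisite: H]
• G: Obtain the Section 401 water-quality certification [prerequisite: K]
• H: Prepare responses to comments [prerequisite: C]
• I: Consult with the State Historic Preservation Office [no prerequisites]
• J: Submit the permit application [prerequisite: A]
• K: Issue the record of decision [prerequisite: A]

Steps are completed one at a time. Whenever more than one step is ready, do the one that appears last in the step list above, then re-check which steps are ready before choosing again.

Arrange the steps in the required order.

Nothing is required for I and E. I is listed later → I first.
That leaves E as the only ready step → E.
That leaves C as the only ready step → C.
H needed C, now all done → H.
That leaves F as the only ready step → F.
B needed F, now all done → B.
A needed B, now all done → A.
Ready: K and J. K is listed later → K.
Ready: J and G. J is listed later → J.
D now also ready, so the ready set is {G, D}; G is listed later → G.
D needed J, now all done → D.

I → E → C → H → F → B → A → K → J → G → D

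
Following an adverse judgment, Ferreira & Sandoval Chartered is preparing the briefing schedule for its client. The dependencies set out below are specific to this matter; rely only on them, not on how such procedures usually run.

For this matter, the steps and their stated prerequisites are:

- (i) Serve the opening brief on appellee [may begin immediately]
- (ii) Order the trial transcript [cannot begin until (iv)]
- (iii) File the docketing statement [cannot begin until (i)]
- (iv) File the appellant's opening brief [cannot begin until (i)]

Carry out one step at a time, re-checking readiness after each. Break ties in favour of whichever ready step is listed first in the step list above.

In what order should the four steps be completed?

(i) → (iii) → (iv) → (ii)

(i) is the only step with nothing outstanding, so it goes first.
Now (iii) and (iv) have their prerequisites met. (iii) is listed earlier, so (iii) next.
(iv) is the only step now ready → (iv).
Next only (ii) has its prerequisites met → (ii).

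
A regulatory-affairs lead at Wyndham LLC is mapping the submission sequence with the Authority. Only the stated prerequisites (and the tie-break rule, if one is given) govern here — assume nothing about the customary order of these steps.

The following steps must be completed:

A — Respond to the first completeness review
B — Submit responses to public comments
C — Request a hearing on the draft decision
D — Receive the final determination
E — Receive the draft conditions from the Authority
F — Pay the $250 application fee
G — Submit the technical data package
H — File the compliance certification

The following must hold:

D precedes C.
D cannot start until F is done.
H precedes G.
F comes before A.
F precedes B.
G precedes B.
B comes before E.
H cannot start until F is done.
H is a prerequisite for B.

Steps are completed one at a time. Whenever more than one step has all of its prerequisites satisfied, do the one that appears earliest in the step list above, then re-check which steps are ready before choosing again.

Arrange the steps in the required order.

F A D C H G B E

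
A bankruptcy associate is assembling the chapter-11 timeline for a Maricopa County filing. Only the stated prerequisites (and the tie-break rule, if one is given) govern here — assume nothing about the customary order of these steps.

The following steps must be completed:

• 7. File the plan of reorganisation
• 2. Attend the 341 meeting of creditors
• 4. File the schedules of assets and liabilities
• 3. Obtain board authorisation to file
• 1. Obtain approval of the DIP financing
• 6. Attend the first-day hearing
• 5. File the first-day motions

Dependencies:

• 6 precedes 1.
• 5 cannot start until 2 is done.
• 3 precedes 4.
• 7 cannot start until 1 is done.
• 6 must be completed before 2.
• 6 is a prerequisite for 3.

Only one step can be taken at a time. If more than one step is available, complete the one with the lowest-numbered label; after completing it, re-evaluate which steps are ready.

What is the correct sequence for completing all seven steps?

6 has no prerequisites → 6 first.
Ready: 1, 2 and 3. 1 has the earlier label → 1.
2, 3 and 7 are all available; 2 has the earlier label → 2.
5 now also ready, so the ready set is {3, 5, 7}; 3 has the earlier label → 3.
Now 4, 5 and 7 have their prerequisites met. 4 has the earlier label, so 4 next.
5 and 7 are both available; 5 has the earlier label → 5.
That leaves 7 as the only ready step → 7.

6 1 2 3 4 5 7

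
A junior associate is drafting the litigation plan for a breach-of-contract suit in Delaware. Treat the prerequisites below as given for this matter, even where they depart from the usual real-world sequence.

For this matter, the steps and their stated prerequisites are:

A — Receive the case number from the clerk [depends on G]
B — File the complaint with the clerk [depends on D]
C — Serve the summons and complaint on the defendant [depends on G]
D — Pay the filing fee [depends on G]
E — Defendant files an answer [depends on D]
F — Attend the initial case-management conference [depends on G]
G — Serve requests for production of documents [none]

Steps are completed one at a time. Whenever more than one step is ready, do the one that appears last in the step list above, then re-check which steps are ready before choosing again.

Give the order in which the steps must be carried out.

G → F → D → E → C → B → A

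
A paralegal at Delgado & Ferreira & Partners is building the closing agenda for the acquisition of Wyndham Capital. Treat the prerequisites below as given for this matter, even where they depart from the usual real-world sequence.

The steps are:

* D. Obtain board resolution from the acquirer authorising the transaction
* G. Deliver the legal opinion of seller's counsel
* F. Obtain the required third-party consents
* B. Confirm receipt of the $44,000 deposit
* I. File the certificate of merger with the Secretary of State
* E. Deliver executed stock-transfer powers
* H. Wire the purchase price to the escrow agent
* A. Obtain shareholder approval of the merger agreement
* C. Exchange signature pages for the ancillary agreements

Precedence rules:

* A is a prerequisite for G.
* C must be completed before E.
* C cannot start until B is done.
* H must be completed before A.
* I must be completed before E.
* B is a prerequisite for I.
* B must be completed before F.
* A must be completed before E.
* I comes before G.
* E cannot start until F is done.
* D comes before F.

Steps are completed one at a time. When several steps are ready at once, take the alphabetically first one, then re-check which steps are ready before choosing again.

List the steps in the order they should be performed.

B C D F H A I E G

B, D and H have no prerequisites; B has the earlier label, so B is first.
Now C, D, H and I have their prerequisites met. C has the earlier label, so C next.
D, H and I are all available; D has the earlier label → D.
Ready: F, H and I. F has the earlier label → F.
Ready: H and I. H has the earlier label → H.
A now also ready, so the ready set is {A, I}; A has the earlier label → A.
I needed B, now all done → I.
Ready: E and G. E has the earlier label → E.
G needed A and I, now all done → G.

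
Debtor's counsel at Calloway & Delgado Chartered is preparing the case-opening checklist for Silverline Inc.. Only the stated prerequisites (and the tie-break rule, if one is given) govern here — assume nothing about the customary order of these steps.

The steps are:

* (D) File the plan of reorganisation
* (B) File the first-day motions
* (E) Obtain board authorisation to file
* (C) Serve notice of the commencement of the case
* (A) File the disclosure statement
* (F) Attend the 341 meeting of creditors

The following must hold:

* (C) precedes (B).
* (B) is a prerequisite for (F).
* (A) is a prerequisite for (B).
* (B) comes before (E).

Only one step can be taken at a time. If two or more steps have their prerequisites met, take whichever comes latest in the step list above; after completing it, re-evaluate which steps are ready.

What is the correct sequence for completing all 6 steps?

(A), (C) and (D) have no prerequisites; (A) is listed later, so (A) is first.
(C) and (D) are both available; (C) is listed later → (C).
(B) now also ready, so the ready set is {(B), (D)}; (B) is listed later → (B).
Now (F), (E) and (D) have their prerequisites met. (F) is listed later, so (F) next.
Ready: (E) and (D). (E) is listed later → (E).
(D) is the only step now ready → (D).

(A), (C), (B), (F), (E), (D)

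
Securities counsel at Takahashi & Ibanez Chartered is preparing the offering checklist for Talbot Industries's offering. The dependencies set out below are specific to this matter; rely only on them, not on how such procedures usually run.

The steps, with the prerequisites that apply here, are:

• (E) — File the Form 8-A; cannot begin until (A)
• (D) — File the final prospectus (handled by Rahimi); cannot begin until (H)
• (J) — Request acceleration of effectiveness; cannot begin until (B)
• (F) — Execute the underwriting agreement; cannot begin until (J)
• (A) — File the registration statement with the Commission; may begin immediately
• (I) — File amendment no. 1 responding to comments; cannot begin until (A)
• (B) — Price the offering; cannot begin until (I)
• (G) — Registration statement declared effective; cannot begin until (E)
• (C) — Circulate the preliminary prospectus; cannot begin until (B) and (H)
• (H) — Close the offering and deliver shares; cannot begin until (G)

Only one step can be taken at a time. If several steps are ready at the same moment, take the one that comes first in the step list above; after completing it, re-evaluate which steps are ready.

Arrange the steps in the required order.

(A) is the only step with nothing outstanding, so it goes first.
Now (E) and (I) have their prerequisites met. (E) is listed earlier, so (E) next.
Ready: (I) and (G). (I) is listed earlier → (I).
(B) now also ready, so the ready set is {(B), (G)}; (B) is listed earlier → (B).
(J) now also ready, so the ready set is {(J), (G)}; (J) is listed earlier → (J).
(F) now also ready, so the ready set is {(F), (G)}; (F) is listed earlier → (F).
(G) is the only step now ready → (G).
(H) needed (G), now all done → (H).
(D) and (C) are both available; (D) is listed earlier → (D).
Next only (C) has its prerequisites met → (C).

(A), (E), (I), (B), (J), (F), (G), (H), (D), (C)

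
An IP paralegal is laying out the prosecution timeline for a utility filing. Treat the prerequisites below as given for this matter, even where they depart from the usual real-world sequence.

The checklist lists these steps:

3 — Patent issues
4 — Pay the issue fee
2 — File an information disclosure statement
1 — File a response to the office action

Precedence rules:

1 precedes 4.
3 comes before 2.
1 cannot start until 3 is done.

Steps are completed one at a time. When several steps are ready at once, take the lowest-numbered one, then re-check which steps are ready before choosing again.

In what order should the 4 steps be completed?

Only 3 has no prerequisites, so it is first.
Ready: 1 and 2. 1 has the earlier label → 1.
Ready: 2 and 4. 2 has the earlier label → 2.
That leaves 4 as the only ready step → 4.

3, 1, 2, 4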